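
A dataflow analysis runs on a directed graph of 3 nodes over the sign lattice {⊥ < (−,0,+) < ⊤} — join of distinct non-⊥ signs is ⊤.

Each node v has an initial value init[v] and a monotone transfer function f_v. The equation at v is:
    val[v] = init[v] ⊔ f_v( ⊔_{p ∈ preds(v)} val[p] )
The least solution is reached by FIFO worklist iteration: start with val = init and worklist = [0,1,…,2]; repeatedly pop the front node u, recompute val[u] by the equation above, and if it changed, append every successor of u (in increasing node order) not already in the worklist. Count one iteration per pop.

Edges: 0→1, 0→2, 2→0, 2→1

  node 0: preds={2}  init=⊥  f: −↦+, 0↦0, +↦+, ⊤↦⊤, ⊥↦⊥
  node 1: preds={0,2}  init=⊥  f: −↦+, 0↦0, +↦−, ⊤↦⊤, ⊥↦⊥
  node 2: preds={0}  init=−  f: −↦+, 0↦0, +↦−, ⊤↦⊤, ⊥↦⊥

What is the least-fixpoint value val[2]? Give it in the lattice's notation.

−

Trace (3 dequeues):
  [1] u=0 | in − | out + | prev ⊥ | push {}
  [2] u=1 | in ⊤ | out ⊤ | prev ⊥ | push {}
  [3] u=2 | in + | out − | ==

Converged values:
  [0] +
  [1] ⊤
  [2] −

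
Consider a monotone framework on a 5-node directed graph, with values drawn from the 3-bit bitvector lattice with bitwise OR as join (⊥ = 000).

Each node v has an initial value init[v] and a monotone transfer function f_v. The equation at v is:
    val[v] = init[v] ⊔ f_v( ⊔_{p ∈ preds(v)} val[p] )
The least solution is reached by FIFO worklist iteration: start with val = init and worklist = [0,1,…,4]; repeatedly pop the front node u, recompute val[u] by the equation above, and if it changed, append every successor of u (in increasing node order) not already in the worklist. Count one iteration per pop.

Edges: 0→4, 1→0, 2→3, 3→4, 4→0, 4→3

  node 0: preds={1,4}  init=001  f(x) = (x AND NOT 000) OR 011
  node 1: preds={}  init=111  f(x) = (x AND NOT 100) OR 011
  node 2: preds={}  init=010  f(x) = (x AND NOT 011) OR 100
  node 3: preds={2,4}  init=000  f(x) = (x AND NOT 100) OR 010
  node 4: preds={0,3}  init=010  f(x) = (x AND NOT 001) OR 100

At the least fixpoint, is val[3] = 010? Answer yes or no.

Worklist (7 pops):
  #1 pop 0: in=111 → 111 (was 001); enqueue []
  #2 pop 1: in=000 → 111 (no change)
  #3 pop 2: in=000 → 110 (was 010); enqueue []
  #4 pop 3: in=110 → 010 (was 000); enqueue []
  #5 pop 4: in=111 → 110 (was 010); enqueue [0,3]
  #6 pop 0: in=111 → 111 (no change)
  #7 pop 3: in=110 → 010 (no change)

Fixpoint:
  val[0] = 111
  val[1] = 111
  val[2] = 110
  val[3] = 010
  val[4] = 110

yes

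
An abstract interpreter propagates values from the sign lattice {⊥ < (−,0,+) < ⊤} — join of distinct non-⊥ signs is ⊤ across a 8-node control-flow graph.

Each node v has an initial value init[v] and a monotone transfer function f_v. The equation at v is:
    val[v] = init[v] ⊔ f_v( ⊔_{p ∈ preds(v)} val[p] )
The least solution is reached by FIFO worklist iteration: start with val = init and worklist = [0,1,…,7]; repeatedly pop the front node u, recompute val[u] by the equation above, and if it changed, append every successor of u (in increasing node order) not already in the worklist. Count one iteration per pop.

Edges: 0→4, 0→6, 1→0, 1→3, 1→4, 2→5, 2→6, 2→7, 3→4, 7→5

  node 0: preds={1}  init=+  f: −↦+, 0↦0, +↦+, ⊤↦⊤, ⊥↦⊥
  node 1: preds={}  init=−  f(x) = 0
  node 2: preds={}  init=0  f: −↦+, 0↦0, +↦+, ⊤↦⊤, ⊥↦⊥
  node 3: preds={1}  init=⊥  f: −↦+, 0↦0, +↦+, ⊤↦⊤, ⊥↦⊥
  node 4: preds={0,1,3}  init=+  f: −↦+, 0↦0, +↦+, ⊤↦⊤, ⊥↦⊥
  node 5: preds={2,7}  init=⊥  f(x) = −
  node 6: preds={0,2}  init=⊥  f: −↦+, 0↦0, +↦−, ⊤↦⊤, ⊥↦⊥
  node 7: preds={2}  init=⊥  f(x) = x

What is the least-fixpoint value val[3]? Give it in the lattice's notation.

⊤

Trace (12 dequeues):
  [1] u=0 | in − | out + | ==
  [2] u=1 | in ⊥ | out ⊤ | prev − | push {0}
  [3] u=2 | in ⊥ | out 0 | ==
  [4] u=3 | in ⊤ | out ⊤ | prev ⊥ | push {}
  [5] u=4 | in ⊤ | out ⊤ | prev + | push {}
  [6] u=5 | in 0 | out − | prev ⊥ | push {}
  [7] u=6 | in ⊤ | out ⊤ | prev ⊥ | push {}
  [8] u=7 | in 0 | out 0 | prev ⊥ | push {5}
  [9] u=0 | in ⊤ | out ⊤ | prev + | push {4,6}
  [10] u=5 | in 0 | out − | ==
  [11] u=4 | in ⊤ | out ⊤ | ==
  [12] u=6 | in ⊤ | out ⊤ | ==

Converged values:
  [0] ⊤
  [1] ⊤
  [2] 0
  [3] ⊤
  [4] ⊤
  [5] −
  [6] ⊤
  [7] 0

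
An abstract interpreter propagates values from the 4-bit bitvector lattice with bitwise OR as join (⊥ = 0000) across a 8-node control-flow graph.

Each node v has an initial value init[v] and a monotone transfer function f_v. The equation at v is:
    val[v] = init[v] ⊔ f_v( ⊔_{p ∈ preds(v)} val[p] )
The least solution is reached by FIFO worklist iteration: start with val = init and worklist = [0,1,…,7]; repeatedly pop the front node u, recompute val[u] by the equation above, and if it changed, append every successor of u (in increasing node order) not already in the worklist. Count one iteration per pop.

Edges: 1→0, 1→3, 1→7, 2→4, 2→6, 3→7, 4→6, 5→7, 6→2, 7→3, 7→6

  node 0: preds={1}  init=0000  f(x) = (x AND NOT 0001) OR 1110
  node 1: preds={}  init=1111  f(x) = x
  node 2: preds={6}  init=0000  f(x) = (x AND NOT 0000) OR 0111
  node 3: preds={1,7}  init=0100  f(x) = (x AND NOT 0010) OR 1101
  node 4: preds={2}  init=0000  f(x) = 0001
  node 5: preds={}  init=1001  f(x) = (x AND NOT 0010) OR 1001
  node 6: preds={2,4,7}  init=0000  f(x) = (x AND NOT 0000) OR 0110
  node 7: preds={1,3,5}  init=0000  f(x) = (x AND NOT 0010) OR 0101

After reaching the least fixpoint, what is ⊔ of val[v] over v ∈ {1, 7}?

1111

Trace (14 dequeues):
  [1] u=0 | in 1111 | out 1110 | prev 0000 | push {}
  [2] u=1 | in 0000 | out 1111 | ==
  [3] u=2 | in 0000 | out 0111 | prev 0000 | push {}
  [4] u=3 | in 1111 | out 1101 | prev 0100 | push {}
  [5] u=4 | in 0111 | out 0001 | prev 0000 | push {}
  [6] u=5 | in 0000 | out 1001 | ==
  [7] u=6 | in 0111 | out 0111 | prev 0000 | push {2}
  [8] u=7 | in 1111 | out 1101 | prev 0000 | push {3,6}
  [9] u=2 | in 0111 | out 0111 | ==
  [10] u=3 | in 1111 | out 1101 | ==
  [11] u=6 | in 1111 | out 1111 | prev 0111 | push {2}
  [12] u=2 | in 1111 | out 1111 | prev 0111 | push {4,6}
  [13] u=4 | in 1111 | out 0001 | ==
  [14] u=6 | in 1111 | out 1111 | ==

Converged values:
  [0] 1110
  [1] 1111
  [2] 1111
  [3] 1101
  [4] 0001
  [5] 1001
  [6] 1111
  [7] 1101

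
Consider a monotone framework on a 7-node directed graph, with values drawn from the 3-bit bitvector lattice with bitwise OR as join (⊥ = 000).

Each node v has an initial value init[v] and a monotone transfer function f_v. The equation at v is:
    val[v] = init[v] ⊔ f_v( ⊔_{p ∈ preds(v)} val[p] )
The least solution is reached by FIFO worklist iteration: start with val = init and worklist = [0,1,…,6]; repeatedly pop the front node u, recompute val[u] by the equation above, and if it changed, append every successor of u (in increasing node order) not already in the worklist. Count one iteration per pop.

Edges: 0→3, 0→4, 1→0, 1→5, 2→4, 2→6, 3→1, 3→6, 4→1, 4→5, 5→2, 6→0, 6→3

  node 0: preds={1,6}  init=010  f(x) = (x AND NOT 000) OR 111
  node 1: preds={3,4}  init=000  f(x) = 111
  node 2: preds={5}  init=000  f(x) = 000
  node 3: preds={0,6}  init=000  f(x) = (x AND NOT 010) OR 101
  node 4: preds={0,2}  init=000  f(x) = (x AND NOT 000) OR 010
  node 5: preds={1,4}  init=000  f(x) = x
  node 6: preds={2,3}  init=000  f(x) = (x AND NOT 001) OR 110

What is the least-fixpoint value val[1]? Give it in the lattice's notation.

Trace (11 dequeues):
  [1] u=0 | in 000 | out 111 | prev 010 | push {}
  [2] u=1 | in 000 | out 111 | prev 000 | push {0}
  [3] u=2 | in 000 | out 000 | ==
  [4] u=3 | in 111 | out 101 | prev 000 | push {1}
  [5] u=4 | in 111 | out 111 | prev 000 | push {}
  [6] u=5 | in 111 | out 111 | prev 000 | push {2}
  [7] u=6 | in 101 | out 110 | prev 000 | push {3}
  [8] u=0 | in 111 | out 111 | ==
  [9] u=1 | in 111 | out 111 | ==
  [10] u=2 | in 111 | out 000 | ==
  [11] u=3 | in 111 | out 101 | ==

Converged values:
  [0] 111
  [1] 111
  [2] 000
  [3] 101
  [4] 111
  [5] 111
  [6] 110

111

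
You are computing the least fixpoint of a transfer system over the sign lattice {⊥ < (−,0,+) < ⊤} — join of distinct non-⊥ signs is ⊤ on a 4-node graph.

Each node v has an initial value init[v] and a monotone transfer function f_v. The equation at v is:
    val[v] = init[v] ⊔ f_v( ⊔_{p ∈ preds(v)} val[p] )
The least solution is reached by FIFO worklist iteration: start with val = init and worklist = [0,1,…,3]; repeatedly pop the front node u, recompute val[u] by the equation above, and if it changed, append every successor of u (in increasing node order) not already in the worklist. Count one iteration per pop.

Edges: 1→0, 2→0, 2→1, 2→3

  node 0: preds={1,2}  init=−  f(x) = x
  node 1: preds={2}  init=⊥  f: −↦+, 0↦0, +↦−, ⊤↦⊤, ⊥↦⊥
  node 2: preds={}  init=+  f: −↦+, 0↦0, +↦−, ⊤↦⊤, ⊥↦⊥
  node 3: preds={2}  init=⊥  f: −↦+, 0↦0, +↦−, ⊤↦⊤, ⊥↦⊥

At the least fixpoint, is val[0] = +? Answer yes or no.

Iteration log — 5 steps:
  step 1. node 0  ⊔preds=+  new=⊤  old=−  +wl: 
  step 2. node 1  ⊔preds=+  new=−  old=⊥  +wl: 0
  step 3. node 2  ⊔preds=⊥  new=+  stable
  step 4. node 3  ⊔preds=+  new=−  old=⊥  +wl: 
  step 5. node 0  ⊔preds=⊤  new=⊤  stable

Least fixpoint reached:
  node 0: ⊤
  node 1: −
  node 2: +
  node 3: −

no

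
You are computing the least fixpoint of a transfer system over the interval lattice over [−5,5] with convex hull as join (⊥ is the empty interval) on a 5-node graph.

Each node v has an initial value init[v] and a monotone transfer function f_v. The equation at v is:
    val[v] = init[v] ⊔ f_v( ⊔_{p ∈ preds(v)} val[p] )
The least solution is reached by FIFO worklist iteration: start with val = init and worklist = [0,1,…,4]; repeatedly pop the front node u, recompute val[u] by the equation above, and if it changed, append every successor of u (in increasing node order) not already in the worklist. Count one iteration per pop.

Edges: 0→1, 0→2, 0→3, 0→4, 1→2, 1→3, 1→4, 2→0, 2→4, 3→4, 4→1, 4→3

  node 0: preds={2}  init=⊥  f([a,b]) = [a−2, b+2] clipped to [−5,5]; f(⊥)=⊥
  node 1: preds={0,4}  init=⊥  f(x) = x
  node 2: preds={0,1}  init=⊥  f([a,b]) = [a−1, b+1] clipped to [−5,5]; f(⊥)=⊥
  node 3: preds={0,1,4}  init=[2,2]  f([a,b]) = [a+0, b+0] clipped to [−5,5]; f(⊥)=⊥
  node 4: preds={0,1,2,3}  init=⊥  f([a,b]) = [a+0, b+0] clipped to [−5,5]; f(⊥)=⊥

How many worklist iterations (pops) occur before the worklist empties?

Iteration log — 24 steps:
  step 1. node 0  ⊔preds=⊥  new=⊥  stable
  step 2. node 1  ⊔preds=⊥  new=⊥  stable
  step 3. node 2  ⊔preds=⊥  new=⊥  stable
  step 4. node 3  ⊔preds=⊥  new=[2,2]  stable
  step 5. node 4  ⊔preds=[2,2]  new=[2,2]  old=⊥  +wl: 1,3
  step 6. node 1  ⊔preds=[2,2]  new=[2,2]  old=⊥  +wl: 2,4
  step 7. node 3  ⊔preds=[2,2]  new=[2,2]  stable
  step 8. node 2  ⊔preds=[2,2]  new=[1,3]  old=⊥  +wl: 0
  step 9. node 4  ⊔preds=[1,3]  new=[1,3]  old=[2,2]  +wl: 1,3
  step 10. node 0  ⊔preds=[1,3]  new=[-1,5]  old=⊥  +wl: 2,4
  step 11. node 1  ⊔preds=[-1,5]  new=[-1,5]  old=[2,2]  +wl: 
  step 12. node 3  ⊔preds=[-1,5]  new=[-1,5]  old=[2,2]  +wl: 
  step 13. node 2  ⊔preds=[-1,5]  new=[-2,5]  old=[1,3]  +wl: 0
  step 14. node 4  ⊔preds=[-2,5]  new=[-2,5]  old=[1,3]  +wl: 1,3
  step 15. node 0  ⊔preds=[-2,5]  new=[-4,5]  old=[-1,5]  +wl: 2,4
  step 16. node 1  ⊔preds=[-4,5]  new=[-4,5]  old=[-1,5]  +wl: 
  step 17. node 3  ⊔preds=[-4,5]  new=[-4,5]  old=[-1,5]  +wl: 
  step 18. node 2  ⊔preds=[-4,5]  new=[-5,5]  old=[-2,5]  +wl: 0
  step 19. node 4  ⊔preds=[-5,5]  new=[-5,5]  old=[-2,5]  +wl: 1,3
  step 20. node 0  ⊔preds=[-5,5]  new=[-5,5]  old=[-4,5]  +wl: 2,4
  step 21. node 1  ⊔preds=[-5,5]  new=[-5,5]  old=[-4,5]  +wl: 
  step 22. node 3  ⊔preds=[-5,5]  new=[-5,5]  old=[-4,5]  +wl: 
  step 23. node 2  ⊔preds=[-5,5]  new=[-5,5]  stable
  step 24. node 4  ⊔preds=[-5,5]  new=[-5,5]  stable

Least fixpoint reached:
  node 0: [-5,5]
  node 1: [-5,5]
  node 2: [-5,5]
  node 3: [-5,5]
  node 4: [-5,5]

24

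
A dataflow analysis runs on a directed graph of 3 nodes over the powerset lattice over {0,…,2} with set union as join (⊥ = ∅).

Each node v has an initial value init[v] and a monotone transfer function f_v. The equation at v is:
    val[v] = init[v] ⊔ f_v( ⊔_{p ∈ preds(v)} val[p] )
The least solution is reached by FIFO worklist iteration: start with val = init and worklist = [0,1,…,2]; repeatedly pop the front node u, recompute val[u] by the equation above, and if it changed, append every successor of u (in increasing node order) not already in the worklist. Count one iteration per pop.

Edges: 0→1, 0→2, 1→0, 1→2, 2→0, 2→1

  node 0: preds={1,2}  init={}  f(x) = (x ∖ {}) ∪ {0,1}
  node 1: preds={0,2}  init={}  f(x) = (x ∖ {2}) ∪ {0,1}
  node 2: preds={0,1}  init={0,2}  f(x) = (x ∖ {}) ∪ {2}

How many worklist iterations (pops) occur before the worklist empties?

Trace (5 dequeues):
  [1] u=0 | in {0,2} | out {0,1,2} | prev {} | push {}
  [2] u=1 | in {0,1,2} | out {0,1} | prev {} | push {0}
  [3] u=2 | in {0,1,2} | out {0,1,2} | prev {0,2} | push {1}
  [4] u=0 | in {0,1,2} | out {0,1,2} | ==
  [5] u=1 | in {0,1,2} | out {0,1} | ==

Converged values:
  [0] {0,1,2}
  [1] {0,1}
  [2] {0,1,2}

5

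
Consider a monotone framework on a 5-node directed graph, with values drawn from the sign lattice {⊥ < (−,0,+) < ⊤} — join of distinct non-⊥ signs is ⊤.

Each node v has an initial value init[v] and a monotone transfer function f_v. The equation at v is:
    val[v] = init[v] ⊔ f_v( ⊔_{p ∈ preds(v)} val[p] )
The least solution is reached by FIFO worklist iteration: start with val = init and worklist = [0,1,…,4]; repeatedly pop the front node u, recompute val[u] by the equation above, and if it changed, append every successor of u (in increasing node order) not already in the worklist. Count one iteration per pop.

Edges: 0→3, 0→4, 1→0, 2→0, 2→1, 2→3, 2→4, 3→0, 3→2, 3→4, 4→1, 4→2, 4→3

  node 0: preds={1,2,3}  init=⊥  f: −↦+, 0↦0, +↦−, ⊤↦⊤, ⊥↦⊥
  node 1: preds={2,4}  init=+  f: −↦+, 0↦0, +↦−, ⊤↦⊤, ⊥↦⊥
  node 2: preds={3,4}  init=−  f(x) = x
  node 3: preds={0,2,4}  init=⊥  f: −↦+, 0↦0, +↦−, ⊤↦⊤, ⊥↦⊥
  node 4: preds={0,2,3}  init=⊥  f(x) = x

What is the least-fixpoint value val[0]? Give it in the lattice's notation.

Trace (11 dequeues):
  [1] u=0 | in ⊤ | out ⊤ | prev ⊥ | push {}
  [2] u=1 | in − | out + | ==
  [3] u=2 | in ⊥ | out − | ==
  [4] u=3 | in ⊤ | out ⊤ | prev ⊥ | push {0,2}
  [5] u=4 | in ⊤ | out ⊤ | prev ⊥ | push {1,3}
  [6] u=0 | in ⊤ | out ⊤ | ==
  [7] u=2 | in ⊤ | out ⊤ | prev − | push {0,4}
  [8] u=1 | in ⊤ | out ⊤ | prev + | push {}
  [9] u=3 | in ⊤ | out ⊤ | ==
  [10] u=0 | in ⊤ | out ⊤ | ==
  [11] u=4 | in ⊤ | out ⊤ | ==

Converged values:
  [0] ⊤
  [1] ⊤
  [2] ⊤
  [3] ⊤
  [4] ⊤

⊤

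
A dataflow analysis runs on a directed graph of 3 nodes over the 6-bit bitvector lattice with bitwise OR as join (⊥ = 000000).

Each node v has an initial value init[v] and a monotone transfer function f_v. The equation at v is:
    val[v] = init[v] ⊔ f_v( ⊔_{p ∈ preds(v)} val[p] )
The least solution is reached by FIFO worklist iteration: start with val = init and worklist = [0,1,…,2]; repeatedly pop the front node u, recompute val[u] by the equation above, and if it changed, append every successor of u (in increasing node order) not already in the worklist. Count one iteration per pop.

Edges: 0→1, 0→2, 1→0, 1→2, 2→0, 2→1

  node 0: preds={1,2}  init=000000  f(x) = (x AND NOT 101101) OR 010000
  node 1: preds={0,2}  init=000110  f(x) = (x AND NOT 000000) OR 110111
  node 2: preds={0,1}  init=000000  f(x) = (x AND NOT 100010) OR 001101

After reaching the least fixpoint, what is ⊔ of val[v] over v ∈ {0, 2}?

Trace (7 dequeues):
  [1] u=0 | in 000110 | out 010010 | prev 000000 | push {}
  [2] u=1 | in 010010 | out 110111 | prev 000110 | push {0}
  [3] u=2 | in 110111 | out 011101 | prev 000000 | push {1}
  [4] u=0 | in 111111 | out 010010 | ==
  [5] u=1 | in 011111 | out 111111 | prev 110111 | push {0,2}
  [6] u=0 | in 111111 | out 010010 | ==
  [7] u=2 | in 111111 | out 011101 | ==

Converged values:
  [0] 010010
  [1] 111111
  [2] 011101

011111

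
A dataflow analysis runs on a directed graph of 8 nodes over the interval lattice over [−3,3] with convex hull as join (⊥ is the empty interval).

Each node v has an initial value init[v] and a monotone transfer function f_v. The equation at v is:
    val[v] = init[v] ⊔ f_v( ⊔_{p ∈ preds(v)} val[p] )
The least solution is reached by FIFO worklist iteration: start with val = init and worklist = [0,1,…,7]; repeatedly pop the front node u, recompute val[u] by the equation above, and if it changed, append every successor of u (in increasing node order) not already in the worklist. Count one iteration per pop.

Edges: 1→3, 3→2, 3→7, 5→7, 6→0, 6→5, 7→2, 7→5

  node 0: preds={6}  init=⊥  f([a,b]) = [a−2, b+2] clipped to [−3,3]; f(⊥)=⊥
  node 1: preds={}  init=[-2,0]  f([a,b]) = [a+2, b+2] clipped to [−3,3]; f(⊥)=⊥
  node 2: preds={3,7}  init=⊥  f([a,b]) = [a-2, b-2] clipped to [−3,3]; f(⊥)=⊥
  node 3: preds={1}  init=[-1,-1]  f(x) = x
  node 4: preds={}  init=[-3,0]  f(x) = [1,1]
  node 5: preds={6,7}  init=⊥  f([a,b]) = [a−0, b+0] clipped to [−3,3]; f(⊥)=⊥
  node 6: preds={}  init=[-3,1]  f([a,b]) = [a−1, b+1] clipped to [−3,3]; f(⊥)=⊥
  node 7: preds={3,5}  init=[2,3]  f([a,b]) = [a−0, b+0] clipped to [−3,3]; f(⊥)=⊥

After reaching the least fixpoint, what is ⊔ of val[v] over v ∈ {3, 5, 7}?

[-3,3]

Trace (10 dequeues):
  [1] u=0 | in [-3,1] | out [-3,3] | prev ⊥ | push {}
  [2] u=1 | in ⊥ | out [-2,0] | ==
  [3] u=2 | in [-1,3] | out [-3,1] | prev ⊥ | push {}
  [4] u=3 | in [-2,0] | out [-2,0] | prev [-1,-1] | push {2}
  [5] u=4 | in ⊥ | out [-3,1] | prev [-3,0] | push {}
  [6] u=5 | in [-3,3] | out [-3,3] | prev ⊥ | push {}
  [7] u=6 | in ⊥ | out [-3,1] | ==
  [8] u=7 | in [-3,3] | out [-3,3] | prev [2,3] | push {5}
  [9] u=2 | in [-3,3] | out [-3,1] | ==
  [10] u=5 | in [-3,3] | out [-3,3] | ==

Converged values:
  [0] [-3,3]
  [1] [-2,0]
  [2] [-3,1]
  [3] [-2,0]
  [4] [-3,1]
  [5] [-3,3]
  [6] [-3,1]
  [7] [-3,3]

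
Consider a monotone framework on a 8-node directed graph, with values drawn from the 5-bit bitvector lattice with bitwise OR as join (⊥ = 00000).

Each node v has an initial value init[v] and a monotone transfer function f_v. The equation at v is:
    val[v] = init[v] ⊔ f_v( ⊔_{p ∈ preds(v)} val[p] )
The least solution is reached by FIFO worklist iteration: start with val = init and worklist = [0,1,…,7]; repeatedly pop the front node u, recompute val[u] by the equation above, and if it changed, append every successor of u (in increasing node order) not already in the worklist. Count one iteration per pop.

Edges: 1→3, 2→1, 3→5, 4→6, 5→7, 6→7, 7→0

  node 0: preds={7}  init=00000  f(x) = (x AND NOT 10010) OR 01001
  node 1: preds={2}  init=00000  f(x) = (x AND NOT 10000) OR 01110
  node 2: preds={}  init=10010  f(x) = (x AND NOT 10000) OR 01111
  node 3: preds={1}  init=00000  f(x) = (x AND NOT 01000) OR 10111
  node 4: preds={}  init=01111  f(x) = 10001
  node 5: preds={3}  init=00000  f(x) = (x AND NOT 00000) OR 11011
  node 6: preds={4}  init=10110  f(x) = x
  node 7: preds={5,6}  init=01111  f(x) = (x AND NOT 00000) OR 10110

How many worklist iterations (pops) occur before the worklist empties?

Iteration log — 11 steps:
  step 1. node 0  ⊔preds=01111  new=01101  old=00000  +wl: 
  step 2. node 1  ⊔preds=10010  new=01110  old=00000  +wl: 
  step 3. node 2  ⊔preds=00000  new=11111  old=10010  +wl: 1
  step 4. node 3  ⊔preds=01110  new=10111  old=00000  +wl: 
  step 5. node 4  ⊔preds=00000  new=11111  old=01111  +wl: 
  step 6. node 5  ⊔preds=10111  new=11111  old=00000  +wl: 
  step 7. node 6  ⊔preds=11111  new=11111  old=10110  +wl: 
  step 8. node 7  ⊔preds=11111  new=11111  old=01111  +wl: 0
  step 9. node 1  ⊔preds=11111  new=01111  old=01110  +wl: 3
  step 10. node 0  ⊔preds=11111  new=01101  stable
  step 11. node 3  ⊔preds=01111  new=10111  stable

Least fixpoint reached:
  node 0: 01101
  node 1: 01111
  node 2: 11111
  node 3: 10111
  node 4: 11111
  node 5: 11111
  node 6: 11111
  node 7: 11111

11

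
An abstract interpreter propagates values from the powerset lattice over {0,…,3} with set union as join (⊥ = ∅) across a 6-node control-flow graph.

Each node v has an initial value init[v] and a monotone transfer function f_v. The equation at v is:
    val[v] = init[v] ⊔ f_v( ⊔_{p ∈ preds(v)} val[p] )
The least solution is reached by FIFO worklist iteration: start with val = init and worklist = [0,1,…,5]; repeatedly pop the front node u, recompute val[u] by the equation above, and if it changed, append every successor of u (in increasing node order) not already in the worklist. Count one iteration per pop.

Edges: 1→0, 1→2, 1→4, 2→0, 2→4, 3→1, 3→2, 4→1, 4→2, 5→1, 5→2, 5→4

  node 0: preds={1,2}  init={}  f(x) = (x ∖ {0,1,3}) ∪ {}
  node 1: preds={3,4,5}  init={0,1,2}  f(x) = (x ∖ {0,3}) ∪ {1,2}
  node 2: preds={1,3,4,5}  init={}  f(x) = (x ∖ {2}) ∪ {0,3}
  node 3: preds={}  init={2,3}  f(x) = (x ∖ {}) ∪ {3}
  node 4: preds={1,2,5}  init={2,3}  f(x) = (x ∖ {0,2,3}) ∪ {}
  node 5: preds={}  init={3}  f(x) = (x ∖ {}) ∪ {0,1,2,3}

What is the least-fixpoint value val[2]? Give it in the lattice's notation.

{0,1,3}

Trace (10 dequeues):
  [1] u=0 | in {0,1,2} | out {2} | prev {} | push {}
  [2] u=1 | in {2,3} | out {0,1,2} | ==
  [3] u=2 | in {0,1,2,3} | out {0,1,3} | prev {} | push {0}
  [4] u=3 | in {} | out {2,3} | ==
  [5] u=4 | in {0,1,2,3} | out {1,2,3} | prev {2,3} | push {1,2}
  [6] u=5 | in {} | out {0,1,2,3} | prev {3} | push {4}
  [7] u=0 | in {0,1,2,3} | out {2} | ==
  [8] u=1 | in {0,1,2,3} | out {0,1,2} | ==
  [9] u=2 | in {0,1,2,3} | out {0,1,3} | ==
  [10] u=4 | in {0,1,2,3} | out {1,2,3} | ==

Converged values:
  [0] {2}
  [1] {0,1,2}
  [2] {0,1,3}
  [3] {2,3}
  [4] {1,2,3}
  [5] {0,1,2,3}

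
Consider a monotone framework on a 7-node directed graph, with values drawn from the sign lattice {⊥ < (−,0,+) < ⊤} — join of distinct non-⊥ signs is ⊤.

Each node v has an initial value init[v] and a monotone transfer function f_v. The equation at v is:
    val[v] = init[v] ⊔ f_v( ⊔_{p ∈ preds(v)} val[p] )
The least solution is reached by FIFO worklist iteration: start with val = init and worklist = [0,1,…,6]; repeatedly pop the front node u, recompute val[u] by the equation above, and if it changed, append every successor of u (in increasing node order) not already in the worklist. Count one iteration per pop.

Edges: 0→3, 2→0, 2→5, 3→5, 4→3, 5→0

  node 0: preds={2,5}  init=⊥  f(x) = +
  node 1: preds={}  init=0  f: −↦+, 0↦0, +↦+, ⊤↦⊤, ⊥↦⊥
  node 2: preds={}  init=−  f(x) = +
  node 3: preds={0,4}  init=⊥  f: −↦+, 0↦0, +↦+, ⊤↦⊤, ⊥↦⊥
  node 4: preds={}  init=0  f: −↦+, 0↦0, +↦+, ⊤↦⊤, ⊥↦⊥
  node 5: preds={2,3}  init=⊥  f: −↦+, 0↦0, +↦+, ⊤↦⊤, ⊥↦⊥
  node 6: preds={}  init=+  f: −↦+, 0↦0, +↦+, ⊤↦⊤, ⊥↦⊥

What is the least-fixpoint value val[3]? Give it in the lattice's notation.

⊤

Iteration log — 8 steps:
  step 1. node 0  ⊔preds=−  new=+  old=⊥  +wl: 
  step 2. node 1  ⊔preds=⊥  new=0  stable
  step 3. node 2  ⊔preds=⊥  new=⊤  old=−  +wl: 0
  step 4. node 3  ⊔preds=⊤  new=⊤  old=⊥  +wl: 
  step 5. node 4  ⊔preds=⊥  new=0  stable
  step 6. node 5  ⊔preds=⊤  new=⊤  old=⊥  +wl: 
  step 7. node 6  ⊔preds=⊥  new=+  stable
  step 8. node 0  ⊔preds=⊤  new=+  stable

Least fixpoint reached:
  node 0: +
  node 1: 0
  node 2: ⊤
  node 3: ⊤
  node 4: 0
  node 5: ⊤
  node 6: +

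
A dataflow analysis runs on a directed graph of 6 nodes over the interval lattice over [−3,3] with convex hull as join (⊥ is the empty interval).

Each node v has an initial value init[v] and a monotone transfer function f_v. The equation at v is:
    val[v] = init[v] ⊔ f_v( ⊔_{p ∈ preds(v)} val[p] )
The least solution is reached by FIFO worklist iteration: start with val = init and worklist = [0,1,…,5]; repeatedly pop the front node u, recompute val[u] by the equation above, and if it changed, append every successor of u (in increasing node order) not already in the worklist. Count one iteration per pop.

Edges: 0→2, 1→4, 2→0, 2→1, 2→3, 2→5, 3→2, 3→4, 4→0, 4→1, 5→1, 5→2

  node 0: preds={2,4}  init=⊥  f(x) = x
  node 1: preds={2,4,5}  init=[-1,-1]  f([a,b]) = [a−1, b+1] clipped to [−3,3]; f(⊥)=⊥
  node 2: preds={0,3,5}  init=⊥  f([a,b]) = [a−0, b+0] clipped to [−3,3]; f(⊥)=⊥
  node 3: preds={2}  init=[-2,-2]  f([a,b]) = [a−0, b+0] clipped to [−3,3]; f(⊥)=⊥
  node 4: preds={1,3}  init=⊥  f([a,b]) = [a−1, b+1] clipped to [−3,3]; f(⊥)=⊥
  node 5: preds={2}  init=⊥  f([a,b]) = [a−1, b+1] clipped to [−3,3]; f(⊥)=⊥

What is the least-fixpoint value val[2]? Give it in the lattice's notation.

[-3,3]

Worklist (28 pops):
  #1 pop 0: in=⊥ → ⊥ (no change)
  #2 pop 1: in=⊥ → [-1,-1] (no change)
  #3 pop 2: in=[-2,-2] → [-2,-2] (was ⊥); enqueue [0,1]
  #4 pop 3: in=[-2,-2] → [-2,-2] (no change)
  #5 pop 4: in=[-2,-1] → [-3,0] (was ⊥); enqueue []
  #6 pop 5: in=[-2,-2] → [-3,-1] (was ⊥); enqueue [2]
  #7 pop 0: in=[-3,0] → [-3,0] (was ⊥); enqueue []
  #8 pop 1: in=[-3,0] → [-3,1] (was [-1,-1]); enqueue [4]
  #9 pop 2: in=[-3,0] → [-3,0] (was [-2,-2]); enqueue [0,1,3,5]
  #10 pop 4: in=[-3,1] → [-3,2] (was [-3,0]); enqueue []
  #11 pop 0: in=[-3,2] → [-3,2] (was [-3,0]); enqueue [2]
  #12 pop 1: in=[-3,2] → [-3,3] (was [-3,1]); enqueue [4]
  #13 pop 3: in=[-3,0] → [-3,0] (was [-2,-2]); enqueue []
  #14 pop 5: in=[-3,0] → [-3,1] (was [-3,-1]); enqueue [1]
  #15 pop 2: in=[-3,2] → [-3,2] (was [-3,0]); enqueue [0,3,5]
  #16 pop 4: in=[-3,3] → [-3,3] (was [-3,2]); enqueue []
  #17 pop 1: in=[-3,3] → [-3,3] (no change)
  #18 pop 0: in=[-3,3] → [-3,3] (was [-3,2]); enqueue [2]
  #19 pop 3: in=[-3,2] → [-3,2] (was [-3,0]); enqueue [4]
  #20 pop 5: in=[-3,2] → [-3,3] (was [-3,1]); enqueue [1]
  #21 pop 2: in=[-3,3] → [-3,3] (was [-3,2]); enqueue [0,3,5]
  #22 pop 4: in=[-3,3] → [-3,3] (no change)
  #23 pop 1: in=[-3,3] → [-3,3] (no change)
  #24 pop 0: in=[-3,3] → [-3,3] (no change)
  #25 pop 3: in=[-3,3] → [-3,3] (was [-3,2]); enqueue [2,4]
  #26 pop 5: in=[-3,3] → [-3,3] (no change)
  #27 pop 2: in=[-3,3] → [-3,3] (no change)
  #28 pop 4: in=[-3,3] → [-3,3] (no change)

Fixpoint:
  val[0] = [-3,3]
  val[1] = [-3,3]
  val[2] = [-3,3]
  val[3] = [-3,3]
  val[4] = [-3,3]
  val[5] = [-3,3]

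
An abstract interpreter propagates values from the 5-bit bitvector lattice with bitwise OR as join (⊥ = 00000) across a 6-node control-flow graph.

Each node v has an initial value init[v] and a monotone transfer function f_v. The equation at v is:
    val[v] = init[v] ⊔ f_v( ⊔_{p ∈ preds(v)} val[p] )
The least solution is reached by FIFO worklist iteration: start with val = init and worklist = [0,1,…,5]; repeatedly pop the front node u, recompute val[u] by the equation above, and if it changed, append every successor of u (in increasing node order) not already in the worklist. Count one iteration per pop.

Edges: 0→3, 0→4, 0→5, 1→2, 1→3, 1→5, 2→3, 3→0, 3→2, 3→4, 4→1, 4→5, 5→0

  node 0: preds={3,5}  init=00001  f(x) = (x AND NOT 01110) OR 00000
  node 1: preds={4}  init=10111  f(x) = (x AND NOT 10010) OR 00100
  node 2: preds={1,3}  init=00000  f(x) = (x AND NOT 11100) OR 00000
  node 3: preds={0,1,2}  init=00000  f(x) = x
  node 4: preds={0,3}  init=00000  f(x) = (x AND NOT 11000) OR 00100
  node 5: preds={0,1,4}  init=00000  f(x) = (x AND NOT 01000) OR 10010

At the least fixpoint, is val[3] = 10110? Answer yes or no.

no

Iteration log — 12 steps:
  step 1. node 0  ⊔preds=00000  new=00001  stable
  step 2. node 1  ⊔preds=00000  new=10111  stable
  step 3. node 2  ⊔preds=10111  new=00011  old=00000  +wl: 
  step 4. node 3  ⊔preds=10111  new=10111  old=00000  +wl: 0,2
  step 5. node 4  ⊔preds=10111  new=00111  old=00000  +wl: 1
  step 6. node 5  ⊔preds=10111  new=10111  old=00000  +wl: 
  step 7. node 0  ⊔preds=10111  new=10001  old=00001  +wl: 3,4,5
  step 8. node 2  ⊔preds=10111  new=00011  stable
  step 9. node 1  ⊔preds=00111  new=10111  stable
  step 10. node 3  ⊔preds=10111  new=10111  stable
  step 11. node 4  ⊔preds=10111  new=00111  stable
  step 12. node 5  ⊔preds=10111  new=10111  stable

Least fixpoint reached:
  node 0: 10001
  node 1: 10111
  node 2: 00011
  node 3: 10111
  node 4: 00111
  node 5: 10111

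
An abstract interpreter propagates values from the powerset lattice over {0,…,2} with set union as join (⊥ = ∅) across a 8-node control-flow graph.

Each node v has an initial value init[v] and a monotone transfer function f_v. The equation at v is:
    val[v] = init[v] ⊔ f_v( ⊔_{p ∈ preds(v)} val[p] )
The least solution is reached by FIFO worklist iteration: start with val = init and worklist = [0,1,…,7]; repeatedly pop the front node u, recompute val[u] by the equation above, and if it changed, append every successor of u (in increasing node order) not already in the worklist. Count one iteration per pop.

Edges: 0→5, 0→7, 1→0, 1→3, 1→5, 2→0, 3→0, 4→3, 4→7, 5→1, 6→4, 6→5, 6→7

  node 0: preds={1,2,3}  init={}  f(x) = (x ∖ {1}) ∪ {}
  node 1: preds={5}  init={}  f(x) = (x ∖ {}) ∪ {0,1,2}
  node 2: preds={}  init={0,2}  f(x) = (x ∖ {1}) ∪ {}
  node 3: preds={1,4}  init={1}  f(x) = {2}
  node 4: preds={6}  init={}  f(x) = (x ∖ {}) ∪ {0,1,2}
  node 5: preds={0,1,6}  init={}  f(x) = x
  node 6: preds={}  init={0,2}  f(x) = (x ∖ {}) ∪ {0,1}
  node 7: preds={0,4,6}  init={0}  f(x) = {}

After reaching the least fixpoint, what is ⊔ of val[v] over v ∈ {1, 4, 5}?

Iteration log — 13 steps:
  step 1. node 0  ⊔preds={0,1,2}  new={0,2}  old={}  +wl: 
  step 2. node 1  ⊔preds={}  new={0,1,2}  old={}  +wl: 0
  step 3. node 2  ⊔preds={}  new={0,2}  stable
  step 4. node 3  ⊔preds={0,1,2}  new={1,2}  old={1}  +wl: 
  step 5. node 4  ⊔preds={0,2}  new={0,1,2}  old={}  +wl: 3
  step 6. node 5  ⊔preds={0,1,2}  new={0,1,2}  old={}  +wl: 1
  step 7. node 6  ⊔preds={}  new={0,1,2}  old={0,2}  +wl: 4,5
  step 8. node 7  ⊔preds={0,1,2}  new={0}  stable
  step 9. node 0  ⊔preds={0,1,2}  new={0,2}  stable
  step 10. node 3  ⊔preds={0,1,2}  new={1,2}  stable
  step 11. node 1  ⊔preds={0,1,2}  new={0,1,2}  stable
  step 12. node 4  ⊔preds={0,1,2}  new={0,1,2}  stable
  step 13. node 5  ⊔preds={0,1,2}  new={0,1,2}  stable

Least fixpoint reached:
  node 0: {0,2}
  node 1: {0,1,2}
  node 2: {0,2}
  node 3: {1,2}
  node 4: {0,1,2}
  node 5: {0,1,2}
  node 6: {0,1,2}
  node 7: {0}

{0,1,2}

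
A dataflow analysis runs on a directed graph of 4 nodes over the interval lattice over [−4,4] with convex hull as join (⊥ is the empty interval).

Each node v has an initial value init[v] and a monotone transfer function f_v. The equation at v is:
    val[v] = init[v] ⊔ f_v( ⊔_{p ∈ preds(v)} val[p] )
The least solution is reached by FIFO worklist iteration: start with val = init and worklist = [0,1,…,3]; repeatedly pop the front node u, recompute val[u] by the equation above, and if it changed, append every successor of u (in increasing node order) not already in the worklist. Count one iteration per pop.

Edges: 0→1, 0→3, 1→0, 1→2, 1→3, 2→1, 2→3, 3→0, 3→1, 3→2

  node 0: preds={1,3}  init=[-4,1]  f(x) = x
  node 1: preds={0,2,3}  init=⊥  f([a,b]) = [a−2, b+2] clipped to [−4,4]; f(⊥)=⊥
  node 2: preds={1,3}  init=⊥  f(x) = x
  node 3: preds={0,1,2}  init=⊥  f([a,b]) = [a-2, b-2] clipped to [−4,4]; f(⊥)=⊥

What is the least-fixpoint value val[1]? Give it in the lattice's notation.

Iteration log — 12 steps:
  step 1. node 0  ⊔preds=⊥  new=[-4,1]  stable
  step 2. node 1  ⊔preds=[-4,1]  new=[-4,3]  old=⊥  +wl: 0
  step 3. node 2  ⊔preds=[-4,3]  new=[-4,3]  old=⊥  +wl: 1
  step 4. node 3  ⊔preds=[-4,3]  new=[-4,1]  old=⊥  +wl: 2
  step 5. node 0  ⊔preds=[-4,3]  new=[-4,3]  old=[-4,1]  +wl: 3
  step 6. node 1  ⊔preds=[-4,3]  new=[-4,4]  old=[-4,3]  +wl: 0
  step 7. node 2  ⊔preds=[-4,4]  new=[-4,4]  old=[-4,3]  +wl: 1
  step 8. node 3  ⊔preds=[-4,4]  new=[-4,2]  old=[-4,1]  +wl: 2
  step 9. node 0  ⊔preds=[-4,4]  new=[-4,4]  old=[-4,3]  +wl: 3
  step 10. node 1  ⊔preds=[-4,4]  new=[-4,4]  stable
  step 11. node 2  ⊔preds=[-4,4]  new=[-4,4]  stable
  step 12. node 3  ⊔preds=[-4,4]  new=[-4,2]  stable

Least fixpoint reached:
  node 0: [-4,4]
  node 1: [-4,4]
  node 2: [-4,4]
  node 3: [-4,2]

[-4,4]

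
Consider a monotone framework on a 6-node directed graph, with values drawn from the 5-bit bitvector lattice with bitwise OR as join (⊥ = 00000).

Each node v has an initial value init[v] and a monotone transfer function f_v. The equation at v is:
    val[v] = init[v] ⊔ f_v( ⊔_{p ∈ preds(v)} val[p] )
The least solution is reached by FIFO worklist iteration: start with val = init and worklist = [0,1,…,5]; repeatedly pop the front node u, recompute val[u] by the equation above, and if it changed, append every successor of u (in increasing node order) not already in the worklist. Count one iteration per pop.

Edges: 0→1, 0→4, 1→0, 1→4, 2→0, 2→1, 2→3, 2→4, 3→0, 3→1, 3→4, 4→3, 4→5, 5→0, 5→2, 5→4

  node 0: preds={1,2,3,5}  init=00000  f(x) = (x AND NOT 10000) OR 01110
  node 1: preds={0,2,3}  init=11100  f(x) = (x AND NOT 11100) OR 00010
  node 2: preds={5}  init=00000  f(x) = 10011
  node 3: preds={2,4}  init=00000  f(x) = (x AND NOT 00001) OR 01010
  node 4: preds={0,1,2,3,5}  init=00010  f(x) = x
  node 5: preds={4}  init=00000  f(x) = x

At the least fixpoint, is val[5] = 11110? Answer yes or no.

Trace (13 dequeues):
  [1] u=0 | in 11100 | out 01110 | prev 00000 | push {}
  [2] u=1 | in 01110 | out 11110 | prev 11100 | push {0}
  [3] u=2 | in 00000 | out 10011 | prev 00000 | push {1}
  [4] u=3 | in 10011 | out 11010 | prev 00000 | push {}
  [5] u=4 | in 11111 | out 11111 | prev 00010 | push {3}
  [6] u=5 | in 11111 | out 11111 | prev 00000 | push {2,4}
  [7] u=0 | in 11111 | out 01111 | prev 01110 | push {}
  [8] u=1 | in 11111 | out 11111 | prev 11110 | push {0}
  [9] u=3 | in 11111 | out 11110 | prev 11010 | push {1}
  [10] u=2 | in 11111 | out 10011 | ==
  [11] u=4 | in 11111 | out 11111 | ==
  [12] u=0 | in 11111 | out 01111 | ==
  [13] u=1 | in 11111 | out 11111 | ==

Converged values:
  [0] 01111
  [1] 11111
  [2] 10011
  [3] 11110
  [4] 11111
  [5] 11111

no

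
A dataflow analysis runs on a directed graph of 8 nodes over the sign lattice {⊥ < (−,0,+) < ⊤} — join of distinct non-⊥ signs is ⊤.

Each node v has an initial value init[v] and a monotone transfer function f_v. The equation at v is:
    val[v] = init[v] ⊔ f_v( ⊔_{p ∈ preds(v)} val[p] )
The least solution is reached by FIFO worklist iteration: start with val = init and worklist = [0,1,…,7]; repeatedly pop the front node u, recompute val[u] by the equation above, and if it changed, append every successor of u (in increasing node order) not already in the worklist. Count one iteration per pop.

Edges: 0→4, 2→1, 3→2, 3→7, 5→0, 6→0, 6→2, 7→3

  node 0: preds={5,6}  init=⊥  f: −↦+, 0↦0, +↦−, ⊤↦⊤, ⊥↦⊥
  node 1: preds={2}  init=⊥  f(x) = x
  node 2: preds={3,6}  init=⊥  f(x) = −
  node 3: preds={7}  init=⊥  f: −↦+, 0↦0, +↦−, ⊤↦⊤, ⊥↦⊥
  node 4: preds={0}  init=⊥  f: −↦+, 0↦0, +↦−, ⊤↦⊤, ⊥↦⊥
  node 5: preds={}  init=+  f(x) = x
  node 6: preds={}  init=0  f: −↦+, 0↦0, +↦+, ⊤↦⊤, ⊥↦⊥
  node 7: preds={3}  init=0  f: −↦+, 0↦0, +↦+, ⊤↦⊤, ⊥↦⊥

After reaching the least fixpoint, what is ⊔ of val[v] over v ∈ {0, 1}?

Worklist (10 pops):
  #1 pop 0: in=⊤ → ⊤ (was ⊥); enqueue []
  #2 pop 1: in=⊥ → ⊥ (no change)
  #3 pop 2: in=0 → − (was ⊥); enqueue [1]
  #4 pop 3: in=0 → 0 (was ⊥); enqueue [2]
  #5 pop 4: in=⊤ → ⊤ (was ⊥); enqueue []
  #6 pop 5: in=⊥ → + (no change)
  #7 pop 6: in=⊥ → 0 (no change)
  #8 pop 7: in=0 → 0 (no change)
  #9 pop 1: in=− → − (was ⊥); enqueue []
  #10 pop 2: in=0 → − (no change)

Fixpoint:
  val[0] = ⊤
  val[1] = −
  val[2] = −
  val[3] = 0
  val[4] = ⊤
  val[5] = +
  val[6] = 0
  val[7] = 0

⊤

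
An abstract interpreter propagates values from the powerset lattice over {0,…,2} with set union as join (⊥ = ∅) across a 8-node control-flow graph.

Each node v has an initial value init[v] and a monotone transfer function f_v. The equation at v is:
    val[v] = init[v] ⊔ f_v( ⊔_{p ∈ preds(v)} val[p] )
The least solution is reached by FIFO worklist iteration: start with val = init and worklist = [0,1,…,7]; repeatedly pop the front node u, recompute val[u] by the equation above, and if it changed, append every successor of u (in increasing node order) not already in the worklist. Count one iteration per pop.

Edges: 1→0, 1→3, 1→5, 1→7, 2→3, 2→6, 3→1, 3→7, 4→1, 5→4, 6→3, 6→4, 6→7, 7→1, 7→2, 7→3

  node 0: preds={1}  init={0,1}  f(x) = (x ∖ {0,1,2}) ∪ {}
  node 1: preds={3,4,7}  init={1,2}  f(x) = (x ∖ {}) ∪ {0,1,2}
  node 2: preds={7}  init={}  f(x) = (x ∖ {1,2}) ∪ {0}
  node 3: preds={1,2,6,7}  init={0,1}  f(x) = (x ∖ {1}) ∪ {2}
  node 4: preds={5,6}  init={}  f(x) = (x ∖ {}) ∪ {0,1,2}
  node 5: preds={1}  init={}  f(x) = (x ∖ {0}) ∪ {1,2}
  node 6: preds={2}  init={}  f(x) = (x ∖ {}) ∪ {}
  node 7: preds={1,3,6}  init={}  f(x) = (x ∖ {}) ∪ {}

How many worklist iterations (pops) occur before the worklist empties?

Worklist (13 pops):
  #1 pop 0: in={1,2} → {0,1} (no change)
  #2 pop 1: in={0,1} → {0,1,2} (was {1,2}); enqueue [0]
  #3 pop 2: in={} → {0} (was {}); enqueue []
  #4 pop 3: in={0,1,2} → {0,1,2} (was {0,1}); enqueue [1]
  #5 pop 4: in={} → {0,1,2} (was {}); enqueue []
  #6 pop 5: in={0,1,2} → {1,2} (was {}); enqueue [4]
  #7 pop 6: in={0} → {0} (was {}); enqueue [3]
  #8 pop 7: in={0,1,2} → {0,1,2} (was {}); enqueue [2]
  #9 pop 0: in={0,1,2} → {0,1} (no change)
  #10 pop 1: in={0,1,2} → {0,1,2} (no change)
  #11 pop 4: in={0,1,2} → {0,1,2} (no change)
  #12 pop 3: in={0,1,2} → {0,1,2} (no change)
  #13 pop 2: in={0,1,2} → {0} (no change)

Fixpoint:
  val[0] = {0,1}
  val[1] = {0,1,2}
  val[2] = {0}
  val[3] = {0,1,2}
  val[4] = {0,1,2}
  val[5] = {1,2}
  val[6] = {0}
  val[7] = {0,1,2}

13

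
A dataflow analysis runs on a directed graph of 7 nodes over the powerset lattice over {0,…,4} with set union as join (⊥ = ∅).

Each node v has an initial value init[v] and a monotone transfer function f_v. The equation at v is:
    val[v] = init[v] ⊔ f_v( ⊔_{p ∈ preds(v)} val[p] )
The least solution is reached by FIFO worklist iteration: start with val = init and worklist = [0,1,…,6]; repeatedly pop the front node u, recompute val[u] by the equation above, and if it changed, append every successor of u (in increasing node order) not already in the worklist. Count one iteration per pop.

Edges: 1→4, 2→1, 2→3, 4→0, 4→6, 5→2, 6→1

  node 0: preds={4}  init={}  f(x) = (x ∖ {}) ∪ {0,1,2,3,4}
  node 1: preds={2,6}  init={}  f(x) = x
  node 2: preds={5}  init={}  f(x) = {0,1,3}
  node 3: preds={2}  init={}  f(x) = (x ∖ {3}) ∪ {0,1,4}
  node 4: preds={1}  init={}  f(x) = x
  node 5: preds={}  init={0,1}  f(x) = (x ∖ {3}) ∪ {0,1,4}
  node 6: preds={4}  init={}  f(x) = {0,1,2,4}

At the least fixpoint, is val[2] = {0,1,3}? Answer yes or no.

yes

Worklist (12 pops):
  #1 pop 0: in={} → {0,1,2,3,4} (was {}); enqueue []
  #2 pop 1: in={} → {} (no change)
  #3 pop 2: in={0,1} → {0,1,3} (was {}); enqueue [1]
  #4 pop 3: in={0,1,3} → {0,1,4} (was {}); enqueue []
  #5 pop 4: in={} → {} (no change)
  #6 pop 5: in={} → {0,1,4} (was {0,1}); enqueue [2]
  #7 pop 6: in={} → {0,1,2,4} (was {}); enqueue []
  #8 pop 1: in={0,1,2,3,4} → {0,1,2,3,4} (was {}); enqueue [4]
  #9 pop 2: in={0,1,4} → {0,1,3} (no change)
  #10 pop 4: in={0,1,2,3,4} → {0,1,2,3,4} (was {}); enqueue [0,6]
  #11 pop 0: in={0,1,2,3,4} → {0,1,2,3,4} (no change)
  #12 pop 6: in={0,1,2,3,4} → {0,1,2,4} (no change)

Fixpoint:
  val[0] = {0,1,2,3,4}
  val[1] = {0,1,2,3,4}
  val[2] = {0,1,3}
  val[3] = {0,1,4}
  val[4] = {0,1,2,3,4}
  val[5] = {0,1,4}
  val[6] = {0,1,2,4}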